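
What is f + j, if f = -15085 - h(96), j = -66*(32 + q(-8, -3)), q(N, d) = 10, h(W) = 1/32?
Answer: -571425/32 ≈ -17857.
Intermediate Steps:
h(W) = 1/32
j = -2772 (j = -66*(32 + 10) = -66*42 = -2772)
f = -482721/32 (f = -15085 - 1*1/32 = -15085 - 1/32 = -482721/32 ≈ -15085.)
f + j = -482721/32 - 2772 = -571425/32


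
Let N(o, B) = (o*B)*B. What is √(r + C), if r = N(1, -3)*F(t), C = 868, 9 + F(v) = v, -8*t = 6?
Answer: √3121/2 ≈ 27.933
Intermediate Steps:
t = -¾ (t = -⅛*6 = -¾ ≈ -0.75000)
F(v) = -9 + v
N(o, B) = o*B² (N(o, B) = (B*o)*B = o*B²)
r = -351/4 (r = (1*(-3)²)*(-9 - ¾) = (1*9)*(-39/4) = 9*(-39/4) = -351/4 ≈ -87.750)
√(r + C) = √(-351/4 + 868) = √(3121/4) = √3121/2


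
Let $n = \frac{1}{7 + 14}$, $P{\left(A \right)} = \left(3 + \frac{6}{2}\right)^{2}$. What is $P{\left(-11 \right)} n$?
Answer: $\frac{12}{7} \approx 1.7143$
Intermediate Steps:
$P{\left(A \right)} = 36$ ($P{\left(A \right)} = \left(3 + 6 \cdot \frac{1}{2}\right)^{2} = \left(3 + 3\right)^{2} = 6^{2} = 36$)
$n = \frac{1}{21} \approx 0.047619$
$P{\left(-11 \right)} n = 36 \cdot \frac{1}{21} = \frac{12}{7}$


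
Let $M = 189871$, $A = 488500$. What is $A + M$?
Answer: $678371$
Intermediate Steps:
$A + M = 488500 + 189871 = 678371$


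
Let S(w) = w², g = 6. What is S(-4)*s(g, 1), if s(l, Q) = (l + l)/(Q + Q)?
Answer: 96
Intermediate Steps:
s(l, Q) = l/Q (s(l, Q) = (2*l)/((2*Q)) = (2*l)*(1/(2*Q)) = l/Q)
S(-4)*s(g, 1) = (-4)²*(6/1) = 16*(6*1) = 16*6 = 96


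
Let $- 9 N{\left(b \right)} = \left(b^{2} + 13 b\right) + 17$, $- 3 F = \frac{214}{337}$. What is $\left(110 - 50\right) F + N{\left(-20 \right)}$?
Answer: $- \frac{91429}{3033} \approx -30.145$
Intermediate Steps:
$F = - \frac{214}{1011}$ ($F = - \frac{214 \cdot \frac{1}{337}}{3} = \left(- \frac{1}{3}\right) \frac{214}{337} = - \frac{214}{1011} \approx -0.21167$)
$N{\left(b \right)} = - \frac{17}{9} - \frac{13 b}{9} - \frac{b^{2}}{9}$ ($N{\left(b \right)} = - \frac{\left(b^{2} + 13 b\right) + 17}{9} = - \frac{17 + b^{2} + 13 b}{9} = - \frac{17}{9} - \frac{13 b}{9} - \frac{b^{2}}{9}$)
$\left(110 - 50\right) F + N{\left(-20 \right)} = \left(110 - 50\right) \left(- \frac{214}{1011}\right) - \left(-27 + \frac{400}{9}\right) = 60 \left(- \frac{214}{1011}\right) - \frac{157}{9} = - \frac{4280}{337} - \frac{157}{9} = - \frac{91429}{3033}$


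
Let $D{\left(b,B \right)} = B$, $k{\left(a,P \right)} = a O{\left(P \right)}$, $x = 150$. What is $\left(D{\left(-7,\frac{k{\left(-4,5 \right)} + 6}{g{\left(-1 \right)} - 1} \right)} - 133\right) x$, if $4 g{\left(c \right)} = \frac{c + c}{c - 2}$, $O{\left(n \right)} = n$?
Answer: $-17430$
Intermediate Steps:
$g{\left(c \right)} = \frac{c}{2 \left(-2 + c\right)}$ ($g{\left(c \right)} = \frac{\left(c + c\right) \frac{1}{c - 2}}{4} = \frac{2 c \frac{1}{-2 + c}}{4} = \frac{c}{2 \left(-2 + c\right)}$)
$k{\left(a,P \right)} = P a$ ($k{\left(a,P \right)} = a P = P a$)
$\left(D{\left(-7,\frac{k{\left(-4,5 \right)} + 6}{g{\left(-1 \right)} - 1} \right)} - 133\right) x = \left(\frac{5 \left(-4\right) + 6}{\frac{1}{2} \left(-1\right) \frac{1}{-2 - 1} - 1} - 133\right) 150 = \left(\frac{-20 + 6}{\frac{1}{2} \left(-1\right) \frac{1}{-3} - 1} - 133\right) 150 = \left(- \frac{14}{\frac{1}{2} \left(-1\right) \left(- \frac{1}{3}\right) - 1} - 133\right) 150 = \left(- \frac{14}{\frac{1}{6} - 1} - 133\right) 150 = \left(- \frac{14}{- \frac{5}{6}} - 133\right) 150 = \left(\left(-14\right) \left(- \frac{6}{5}\right) - 133\right) 150 = \left(\frac{84}{5} - 133\right) 150 = \left(- \frac{581}{5}\right) 150 = -17430$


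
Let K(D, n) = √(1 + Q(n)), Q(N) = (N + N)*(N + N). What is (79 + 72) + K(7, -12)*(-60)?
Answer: 151 - 60*√577 ≈ -1290.3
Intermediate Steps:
Q(N) = 4*N² (Q(N) = (2*N)*(2*N) = 4*N²)
K(D, n) = √(1 + 4*n²)
(79 + 72) + K(7, -12)*(-60) = (79 + 72) + √(1 + 4*(-12)²)*(-60) = 151 + √(1 + 4*144)*(-60) = 151 + √(1 + 576)*(-60) = 151 + √577*(-60) = 151 - 60*√577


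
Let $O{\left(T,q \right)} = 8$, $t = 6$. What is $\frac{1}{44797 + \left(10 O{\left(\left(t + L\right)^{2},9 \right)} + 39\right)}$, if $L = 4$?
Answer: $\frac{1}{44916} \approx 2.2264 \cdot 10^{-5}$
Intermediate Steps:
$\frac{1}{44797 + \left(10 O{\left(\left(t + L\right)^{2},9 \right)} + 39\right)} = \frac{1}{44797 + \left(10 \cdot 8 + 39\right)} = \frac{1}{44797 + \left(80 + 39\right)} = \frac{1}{44797 + 119} = \frac{1}{44916}$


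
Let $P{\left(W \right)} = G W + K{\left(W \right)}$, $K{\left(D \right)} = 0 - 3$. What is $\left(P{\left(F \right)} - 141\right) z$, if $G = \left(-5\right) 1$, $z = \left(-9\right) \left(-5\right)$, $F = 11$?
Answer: $-8955$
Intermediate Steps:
$K{\left(D \right)} = -3$ ($K{\left(D \right)} = 0 - 3 = -3$)
$z = 45$
$G = -5$
$P{\left(W \right)} = -3 - 5 W$ ($P{\left(W \right)} = - 5 W - 3 = -3 - 5 W$)
$\left(P{\left(F \right)} - 141\right) z = \left(\left(-3 - 55\right) - 141\right) 45 = \left(-58 - 141\right) 45 = \left(-199\right) 45 = -8955$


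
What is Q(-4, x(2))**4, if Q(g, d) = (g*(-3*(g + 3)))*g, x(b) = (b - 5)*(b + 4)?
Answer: 5308416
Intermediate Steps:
x(b) = (-5 + b)*(4 + b)
Q(g, d) = g**2*(-9 - 3*g) (Q(g, d) = (g*(-3*(3 + g)))*g = (g*(-9 - 3*g))*g = g**2*(-9 - 3*g))
Q(-4, x(2))**4 = (3*(-4)**2*(-3 - 1*(-4)))**4 = (3*16*(-3 + 4))**4 = (3*16*1)**4 = 48**4 = 5308416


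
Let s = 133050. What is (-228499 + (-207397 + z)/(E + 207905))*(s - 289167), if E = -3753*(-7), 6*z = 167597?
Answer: 16707379465649431/468352 ≈ 3.5673e+10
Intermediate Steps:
z = 167597/6 (z = (1/6)*167597 = 167597/6 ≈ 27933.)
E = 26271
(-228499 + (-207397 + z)/(E + 207905))*(s - 289167) = (-228499 + (-207397 + 167597/6)/(26271 + 207905))*(133050 - 289167) = (-228499 - 1076785/6/234176)*(-156117) = (-228499 - 1076785/6*1/234176)*(-156117) = (-228499 - 1076785/1405056)*(-156117) = -321054967729/1405056*(-156117) = 16707379465649431/468352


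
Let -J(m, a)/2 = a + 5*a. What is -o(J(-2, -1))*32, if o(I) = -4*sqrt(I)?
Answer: 256*sqrt(3) ≈ 443.40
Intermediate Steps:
J(m, a) = -12*a (J(m, a) = -2*(a + 5*a) = -12*a)
-o(J(-2, -1))*32 = -(-4)*sqrt(-12*(-1))*32 = -(-4)*sqrt(12)*32 = -(-4)*2*sqrt(3)*32 = -(-8)*sqrt(3)*32 = (8*sqrt(3))*32 = 256*sqrt(3)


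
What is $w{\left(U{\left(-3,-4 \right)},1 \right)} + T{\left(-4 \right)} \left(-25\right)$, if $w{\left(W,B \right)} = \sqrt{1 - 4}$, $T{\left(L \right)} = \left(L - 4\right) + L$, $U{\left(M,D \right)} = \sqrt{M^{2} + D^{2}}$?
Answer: $300 + i \sqrt{3} \approx 300.0 + 1.732 i$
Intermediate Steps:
$U{\left(M,D \right)} = \sqrt{D^{2} + M^{2}}$
$T{\left(L \right)} = -4 + 2 L$ ($T{\left(L \right)} = \left(-4 + L\right) + L = -4 + 2 L$)
$w{\left(W,B \right)} = i \sqrt{3}$ ($w{\left(W,B \right)} = \sqrt{-3} = i \sqrt{3}$)
$w{\left(U{\left(-3,-4 \right)},1 \right)} + T{\left(-4 \right)} \left(-25\right) = i \sqrt{3} + \left(-4 + 2 \left(-4\right)\right) \left(-25\right) = i \sqrt{3} + \left(-4 - 8\right) \left(-25\right) = i \sqrt{3} - -300 = i \sqrt{3} + 300 = 300 + i \sqrt{3}$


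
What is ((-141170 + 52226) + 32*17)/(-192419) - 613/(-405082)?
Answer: 35927201647/77945473358 ≈ 0.46093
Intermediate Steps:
((-141170 + 52226) + 32*17)/(-192419) - 613/(-405082) = (-88944 + 544)*(-1/192419) - 613*(-1/405082) = -88400*(-1/192419) + 613/405082 = 88400/192419 + 613/405082 = 35927201647/77945473358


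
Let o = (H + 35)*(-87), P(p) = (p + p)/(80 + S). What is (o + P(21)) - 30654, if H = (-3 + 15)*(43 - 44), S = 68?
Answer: -2416449/74 ≈ -32655.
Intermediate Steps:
P(p) = p/74 (P(p) = (p + p)/(80 + 68) = (2*p)/148 = (2*p)*(1/148) = p/74)
H = -12 (H = 12*(-1) = -12)
o = -2001 (o = (-12 + 35)*(-87) = 23*(-87) = -2001)
(o + P(21)) - 30654 = (-2001 + (1/74)*21) - 30654 = (-2001 + 21/74) - 30654 = -148053/74 - 30654 = -2416449/74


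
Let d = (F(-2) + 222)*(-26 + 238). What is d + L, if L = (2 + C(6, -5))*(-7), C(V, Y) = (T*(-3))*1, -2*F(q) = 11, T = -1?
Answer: 45863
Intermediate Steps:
F(q) = -11/2 (F(q) = -1/2*11 = -11/2)
C(V, Y) = 3 (C(V, Y) = -1*(-3)*1 = 3*1 = 3)
d = 45898 (d = (-11/2 + 222)*(-26 + 238) = (433/2)*212 = 45898)
L = -35 (L = (2 + 3)*(-7) = 5*(-7) = -35)
d + L = 45898 - 35 = 45863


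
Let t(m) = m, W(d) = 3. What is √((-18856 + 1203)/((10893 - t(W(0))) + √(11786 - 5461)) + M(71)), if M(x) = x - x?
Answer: I*√88265/(5*√(2178 + √253)) ≈ 1.2686*I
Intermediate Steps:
M(x) = 0
√((-18856 + 1203)/((10893 - t(W(0))) + √(11786 - 5461)) + M(71)) = √((-18856 + 1203)/((10893 - 1*3) + √(11786 - 5461)) + 0) = √(-17653/((10893 - 3) + √6325) + 0) = √(-17653/(10890 + 5*√253) + 0) = √(-17653/(10890 + 5*√253)) = I*√17653/√(10890 + 5*√253)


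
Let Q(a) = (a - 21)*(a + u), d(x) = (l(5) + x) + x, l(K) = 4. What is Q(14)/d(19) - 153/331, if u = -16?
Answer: -128/993 ≈ -0.12890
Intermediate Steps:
d(x) = 4 + 2*x (d(x) = (4 + x) + x = 4 + 2*x)
Q(a) = (-21 + a)*(-16 + a) (Q(a) = (a - 21)*(a - 16) = (-21 + a)*(-16 + a))
Q(14)/d(19) - 153/331 = (336 + 14² - 37*14)/(4 + 2*19) - 153/331 = (336 + 196 - 518)/(4 + 38) - 153*1/331 = 14/42 - 153/331 = 14*(1/42) - 153/331 = ⅓ - 153/331 = -128/993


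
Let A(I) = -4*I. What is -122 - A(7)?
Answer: -94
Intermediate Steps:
-122 - A(7) = -122 - (-4)*7 = -122 - 1*(-28) = -122 + 28 = -94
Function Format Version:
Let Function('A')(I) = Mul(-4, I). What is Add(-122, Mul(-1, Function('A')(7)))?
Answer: -94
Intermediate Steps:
Add(-122, Mul(-1, Function('A')(7))) = Add(-122, Mul(-1, Mul(-4, 7))) = Add(-122, Mul(-1, -28)) = Add(-122, 28) = -94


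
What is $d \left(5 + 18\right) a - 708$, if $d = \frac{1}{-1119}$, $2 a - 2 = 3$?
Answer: $- \frac{1584619}{2238} \approx -708.05$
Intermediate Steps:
$a = \frac{5}{2}$ ($a = 1 + \frac{1}{2} \cdot 3 = 1 + \frac{3}{2} = \frac{5}{2} \approx 2.5$)
$d = - \frac{1}{1119} \approx -0.00089366$
$d \left(5 + 18\right) a - 708 = - \frac{\left(5 + 18\right) \frac{5}{2}}{1119} - 708 = - \frac{23 \cdot \frac{5}{2}}{1119} - 708 = \left(- \frac{1}{1119}\right) \frac{115}{2} - 708 = - \frac{115}{2238} - 708 = - \frac{1584619}{2238}$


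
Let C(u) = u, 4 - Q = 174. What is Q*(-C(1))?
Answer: 170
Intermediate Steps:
Q = -170 (Q = 4 - 1*174 = 4 - 174 = -170)
Q*(-C(1)) = -(-170) = -170*(-1) = 170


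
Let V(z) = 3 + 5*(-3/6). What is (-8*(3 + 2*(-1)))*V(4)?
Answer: -4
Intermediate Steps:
V(z) = ½ (V(z) = 3 + 5*(-3*⅙) = 3 + 5*(-½) = 3 - 5/2 = ½)
(-8*(3 + 2*(-1)))*V(4) = -8*(3 + 2*(-1))*(½) = -8*(3 - 2)*(½) = -8*1*(½) = -8*½ = -4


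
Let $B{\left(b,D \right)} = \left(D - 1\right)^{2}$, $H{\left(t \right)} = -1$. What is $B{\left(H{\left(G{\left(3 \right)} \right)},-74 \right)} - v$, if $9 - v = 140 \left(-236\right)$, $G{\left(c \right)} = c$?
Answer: $-27424$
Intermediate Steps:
$v = 33049$ ($v = 9 - 140 \left(-236\right) = 9 - -33040 = 9 + 33040 = 33049$)
$B{\left(b,D \right)} = \left(-1 + D\right)^{2}$
$B{\left(H{\left(G{\left(3 \right)} \right)},-74 \right)} - v = \left(-1 - 74\right)^{2} - 33049 = \left(-75\right)^{2} - 33049 = 5625 - 33049 = -27424$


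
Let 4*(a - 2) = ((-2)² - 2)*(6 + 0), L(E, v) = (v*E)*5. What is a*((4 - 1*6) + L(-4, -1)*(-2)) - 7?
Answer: -217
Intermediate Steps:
L(E, v) = 5*E*v (L(E, v) = (E*v)*5 = 5*E*v)
a = 5 (a = 2 + (((-2)² - 2)*(6 + 0))/4 = 2 + ((4 - 2)*6)/4 = 2 + (2*6)/4 = 2 + (¼)*12 = 2 + 3 = 5)
a*((4 - 1*6) + L(-4, -1)*(-2)) - 7 = 5*((4 - 1*6) + (5*(-4)*(-1))*(-2)) - 7 = 5*((4 - 6) + 20*(-2)) - 7 = 5*(-2 - 40) - 7 = 5*(-42) - 7 = -210 - 7 = -217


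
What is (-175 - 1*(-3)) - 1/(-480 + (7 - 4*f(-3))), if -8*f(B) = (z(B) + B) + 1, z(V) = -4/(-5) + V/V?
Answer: -813722/4731 ≈ -172.00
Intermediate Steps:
z(V) = 9/5 (z(V) = -4*(-⅕) + 1 = ⅘ + 1 = 9/5)
f(B) = -7/20 - B/8 (f(B) = -((9/5 + B) + 1)/8 = -(14/5 + B)/8 = -7/20 - B/8)
(-175 - 1*(-3)) - 1/(-480 + (7 - 4*f(-3))) = (-175 - 1*(-3)) - 1/(-480 + (7 - 4*(-7/20 - ⅛*(-3)))) = (-175 + 3) - 1/(-480 + (7 - 4*(-7/20 + 3/8))) = -172 - 1/(-480 + (7 - 4*1/40)) = -172 - 1/(-480 + (7 - ⅒)) = -172 - 1/(-480 + 69/10) = -172 - 1/(-4731/10) = -172 - 1*(-10/4731) = -172 + 10/4731 = -813722/4731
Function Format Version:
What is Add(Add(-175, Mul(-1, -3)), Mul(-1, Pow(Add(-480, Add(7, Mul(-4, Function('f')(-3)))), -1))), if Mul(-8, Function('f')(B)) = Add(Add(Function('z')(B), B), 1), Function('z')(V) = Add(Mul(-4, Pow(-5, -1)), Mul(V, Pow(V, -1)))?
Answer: Rational(-813722, 4731) ≈ -172.00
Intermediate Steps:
Function('z')(V) = Rational(9, 5) (Function('z')(V) = Add(Mul(-4, Rational(-1, 5)), 1) = Add(Rational(4, 5), 1) = Rational(9, 5))
Function('f')(B) = Add(Rational(-7, 20), Mul(Rational(-1, 8), B)) (Function('f')(B) = Mul(Rational(-1, 8), Add(Add(Rational(9, 5), B), 1)) = Mul(Rational(-1, 8), Add(Rational(14, 5), B)) = Add(Rational(-7, 20), Mul(Rational(-1, 8), B)))
Add(Add(-175, Mul(-1, -3)), Mul(-1, Pow(Add(-480, Add(7, Mul(-4, Function('f')(-3)))), -1))) = Add(Add(-175, Mul(-1, -3)), Mul(-1, Pow(Add(-480, Add(7, Mul(-4, Add(Rational(-7, 20), Mul(Rational(-1, 8), -3))))), -1))) = Add(Add(-175, 3), Mul(-1, Pow(Add(-480, Add(7, Mul(-4, Add(Rational(-7, 20), Rational(3, 8))))), -1))) = Add(-172, Mul(-1, Pow(Add(-480, Add(7, Mul(-4, Rational(1, 40)))), -1))) = Add(-172, Mul(-1, Pow(Add(-480, Add(7, Rational(-1, 10))), -1))) = Add(-172, Mul(-1, Pow(Add(-480, Rational(69, 10)), -1))) = Add(-172, Mul(-1, Pow(Rational(-4731, 10), -1))) = Add(-172, Mul(-1, Rational(-10, 4731))) = Add(-172, Rational(10, 4731)) = Rational(-813722, 4731)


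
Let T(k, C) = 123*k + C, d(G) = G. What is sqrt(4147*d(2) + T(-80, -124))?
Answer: I*sqrt(1670) ≈ 40.866*I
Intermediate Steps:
T(k, C) = C + 123*k
sqrt(4147*d(2) + T(-80, -124)) = sqrt(4147*2 + (-124 + 123*(-80))) = sqrt(8294 + (-124 - 9840)) = sqrt(8294 - 9964) = sqrt(-1670) = I*sqrt(1670)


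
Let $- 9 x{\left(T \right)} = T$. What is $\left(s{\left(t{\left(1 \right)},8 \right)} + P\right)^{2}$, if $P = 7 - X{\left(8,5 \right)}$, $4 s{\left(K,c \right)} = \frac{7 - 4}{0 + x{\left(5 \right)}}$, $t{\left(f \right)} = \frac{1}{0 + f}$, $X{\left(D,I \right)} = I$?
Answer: $\frac{169}{400} \approx 0.4225$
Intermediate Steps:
$x{\left(T \right)} = - \frac{T}{9}$
$t{\left(f \right)} = \frac{1}{f}$
$s{\left(K,c \right)} = - \frac{27}{20}$ ($s{\left(K,c \right)} = \frac{\left(7 - 4\right) \frac{1}{0 - \frac{5}{9}}}{4} = \frac{3 \frac{1}{0 - \frac{5}{9}}}{4} = \frac{3 \frac{1}{- \frac{5}{9}}}{4} = \frac{3 \left(- \frac{9}{5}\right)}{4} = \frac{1}{4} \left(- \frac{27}{5}\right) = - \frac{27}{20}$)
$P = 2$ ($P = 7 - 5 = 2$)
$\left(s{\left(t{\left(1 \right)},8 \right)} + P\right)^{2} = \left(- \frac{27}{20} + 2\right)^{2} = \left(\frac{13}{20}\right)^{2} = \frac{169}{400}$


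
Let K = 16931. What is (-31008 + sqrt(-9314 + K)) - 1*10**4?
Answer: -41008 + sqrt(7617) ≈ -40921.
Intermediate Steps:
(-31008 + sqrt(-9314 + K)) - 1*10**4 = (-31008 + sqrt(-9314 + 16931)) - 1*10**4 = (-31008 + sqrt(7617)) - 1*10000 = (-31008 + sqrt(7617)) - 10000 = -41008 + sqrt(7617)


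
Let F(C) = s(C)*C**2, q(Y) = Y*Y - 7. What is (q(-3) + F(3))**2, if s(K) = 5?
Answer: 2209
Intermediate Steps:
q(Y) = -7 + Y**2 (q(Y) = Y**2 - 7 = -7 + Y**2)
F(C) = 5*C**2
(q(-3) + F(3))**2 = ((-7 + (-3)**2) + 5*3**2)**2 = ((-7 + 9) + 5*9)**2 = (2 + 45)**2 = 47**2 = 2209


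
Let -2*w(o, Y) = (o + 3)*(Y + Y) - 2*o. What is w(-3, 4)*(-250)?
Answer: 750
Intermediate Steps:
w(o, Y) = o - Y*(3 + o) (w(o, Y) = -((o + 3)*(Y + Y) - 2*o)/2 = -((3 + o)*(2*Y) - 2*o)/2 = -(2*Y*(3 + o) - 2*o)/2 = -(-2*o + 2*Y*(3 + o))/2 = o - Y*(3 + o))
w(-3, 4)*(-250) = (-3 - 3*4 - 1*4*(-3))*(-250) = (-3 - 12 + 12)*(-250) = -3*(-250) = 750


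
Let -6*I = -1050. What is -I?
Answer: -175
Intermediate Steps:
I = 175 (I = -⅙*(-1050) = 175)
-I = -1*175 = -175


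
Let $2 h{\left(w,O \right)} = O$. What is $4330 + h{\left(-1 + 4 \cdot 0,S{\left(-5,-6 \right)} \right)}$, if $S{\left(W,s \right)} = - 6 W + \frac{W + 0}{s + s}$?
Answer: $\frac{104285}{24} \approx 4345.2$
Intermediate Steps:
$S{\left(W,s \right)} = - 6 W + \frac{W}{2 s}$
$h{\left(w,O \right)} = \frac{O}{2}$
$4330 + h{\left(-1 + 4 \cdot 0,S{\left(-5,-6 \right)} \right)} = 4330 + \frac{\left(-6\right) \left(-5\right) + \frac{1}{2} \left(-5\right) \frac{1}{-6}}{2} = 4330 + \frac{30 + \frac{1}{2} \left(-5\right) \left(- \frac{1}{6}\right)}{2} = 4330 + \frac{30 + \frac{5}{12}}{2} = 4330 + \frac{1}{2} \cdot \frac{365}{12} = 4330 + \frac{365}{24} = \frac{104285}{24}$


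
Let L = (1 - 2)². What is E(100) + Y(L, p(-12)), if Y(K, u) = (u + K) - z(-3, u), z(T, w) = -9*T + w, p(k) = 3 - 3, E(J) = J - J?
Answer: -26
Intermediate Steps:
L = 1 (L = (-1)² = 1)
E(J) = 0
p(k) = 0
z(T, w) = w - 9*T
Y(K, u) = -27 + K (Y(K, u) = (u + K) - (u - 9*(-3)) = (K + u) - (u + 27) = (K + u) - (27 + u) = (K + u) + (-27 - u) = -27 + K)
E(100) + Y(L, p(-12)) = 0 + (-27 + 1) = 0 - 26 = -26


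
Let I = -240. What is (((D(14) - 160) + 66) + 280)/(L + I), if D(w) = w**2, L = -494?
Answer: -191/367 ≈ -0.52044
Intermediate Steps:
(((D(14) - 160) + 66) + 280)/(L + I) = (((14**2 - 160) + 66) + 280)/(-494 - 240) = (((196 - 160) + 66) + 280)/(-734) = ((36 + 66) + 280)*(-1/734) = (102 + 280)*(-1/734) = 382*(-1/734) = -191/367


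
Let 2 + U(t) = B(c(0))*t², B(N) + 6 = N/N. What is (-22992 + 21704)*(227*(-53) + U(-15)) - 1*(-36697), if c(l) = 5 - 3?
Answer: 16984201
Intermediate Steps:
c(l) = 2
B(N) = -5 (B(N) = -6 + N/N = -6 + 1 = -5)
U(t) = -2 - 5*t²
(-22992 + 21704)*(227*(-53) + U(-15)) - 1*(-36697) = (-22992 + 21704)*(227*(-53) + (-2 - 5*(-15)²)) - 1*(-36697) = -1288*(-12031 + (-2 - 5*225)) + 36697 = -1288*(-12031 + (-2 - 1125)) + 36697 = -1288*(-12031 - 1127) + 36697 = -1288*(-13158) + 36697 = 16947504 + 36697 = 16984201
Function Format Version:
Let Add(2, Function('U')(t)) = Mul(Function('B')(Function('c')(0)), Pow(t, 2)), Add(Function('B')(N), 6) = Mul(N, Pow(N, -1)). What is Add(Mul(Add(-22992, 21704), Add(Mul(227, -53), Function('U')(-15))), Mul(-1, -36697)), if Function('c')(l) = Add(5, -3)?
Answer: 16984201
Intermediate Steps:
Function('c')(l) = 2
Function('B')(N) = -5 (Function('B')(N) = Add(-6, Mul(N, Pow(N, -1))) = Add(-6, 1) = -5)
Function('U')(t) = Add(-2, Mul(-5, Pow(t, 2)))
Add(Mul(Add(-22992, 21704), Add(Mul(227, -53), Function('U')(-15))), Mul(-1, -36697)) = Add(Mul(Add(-22992, 21704), Add(Mul(227, -53), Add(-2, Mul(-5, Pow(-15, 2))))), Mul(-1, -36697)) = Add(Mul(-1288, Add(-12031, Add(-2, Mul(-5, 225)))), 36697) = Add(Mul(-1288, Add(-12031, Add(-2, -1125))), 36697) = Add(Mul(-1288, Add(-12031, -1127)), 36697) = Add(Mul(-1288, -13158), 36697) = Add(16947504, 36697) = 16984201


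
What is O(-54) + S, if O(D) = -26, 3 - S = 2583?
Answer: -2606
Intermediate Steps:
S = -2580 (S = 3 - 1*2583 = 3 - 2583 = -2580)
O(-54) + S = -26 - 2580 = -2606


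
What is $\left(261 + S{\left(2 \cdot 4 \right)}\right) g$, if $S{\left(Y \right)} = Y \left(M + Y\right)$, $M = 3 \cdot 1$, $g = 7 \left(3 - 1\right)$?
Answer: $4886$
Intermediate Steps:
$g = 14$ ($g = 7 \cdot 2 = 14$)
$M = 3$
$S{\left(Y \right)} = Y \left(3 + Y\right)$
$\left(261 + S{\left(2 \cdot 4 \right)}\right) g = \left(261 + 2 \cdot 4 \left(3 + 2 \cdot 4\right)\right) 14 = \left(261 + 8 \left(3 + 8\right)\right) 14 = \left(261 + 8 \cdot 11\right) 14 = \left(261 + 88\right) 14 = 349 \cdot 14 = 4886$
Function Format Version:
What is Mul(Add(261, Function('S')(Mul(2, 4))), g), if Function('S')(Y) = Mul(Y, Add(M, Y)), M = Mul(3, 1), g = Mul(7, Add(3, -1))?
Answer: 4886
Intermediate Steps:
g = 14 (g = Mul(7, 2) = 14)
M = 3
Function('S')(Y) = Mul(Y, Add(3, Y))
Mul(Add(261, Function('S')(Mul(2, 4))), g) = Mul(Add(261, Mul(Mul(2, 4), Add(3, Mul(2, 4)))), 14) = Mul(Add(261, Mul(8, Add(3, 8))), 14) = Mul(Add(261, Mul(8, 11)), 14) = Mul(Add(261, 88), 14) = Mul(349, 14) = 4886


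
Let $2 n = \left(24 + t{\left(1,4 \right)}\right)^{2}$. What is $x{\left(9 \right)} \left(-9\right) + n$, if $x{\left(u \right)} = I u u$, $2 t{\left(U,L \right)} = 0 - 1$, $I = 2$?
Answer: $- \frac{9455}{8} \approx -1181.9$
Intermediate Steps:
$t{\left(U,L \right)} = - \frac{1}{2}$ ($t{\left(U,L \right)} = \frac{0 - 1}{2} = \frac{1}{2} \left(-1\right) = - \frac{1}{2}$)
$n = \frac{2209}{8}$ ($n = \frac{\left(24 - \frac{1}{2}\right)^{2}}{2} = \frac{\left(\frac{47}{2}\right)^{2}}{2} = \frac{1}{2} \cdot \frac{2209}{4} = \frac{2209}{8} \approx 276.13$)
$x{\left(u \right)} = 2 u^{2}$ ($x{\left(u \right)} = 2 u u = 2 u^{2}$)
$x{\left(9 \right)} \left(-9\right) + n = 2 \cdot 9^{2} \left(-9\right) + \frac{2209}{8} = 2 \cdot 81 \left(-9\right) + \frac{2209}{8} = 162 \left(-9\right) + \frac{2209}{8} = -1458 + \frac{2209}{8} = - \frac{9455}{8}$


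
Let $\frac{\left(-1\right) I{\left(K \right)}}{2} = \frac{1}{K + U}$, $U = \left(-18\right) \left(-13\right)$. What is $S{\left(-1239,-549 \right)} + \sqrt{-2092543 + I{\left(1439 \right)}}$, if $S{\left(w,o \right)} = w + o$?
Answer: $-1788 + \frac{i \sqrt{5856879289793}}{1673} \approx -1788.0 + 1446.6 i$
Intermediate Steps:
$S{\left(w,o \right)} = o + w$
$U = 234$
$I{\left(K \right)} = - \frac{2}{234 + K}$ ($I{\left(K \right)} = - \frac{2}{K + 234} = - \frac{2}{234 + K}$)
$S{\left(-1239,-549 \right)} + \sqrt{-2092543 + I{\left(1439 \right)}} = \left(-549 - 1239\right) + \sqrt{-2092543 - \frac{2}{234 + 1439}} = -1788 + \sqrt{-2092543 - \frac{2}{1673}} = -1788 + \sqrt{- \frac{3500824441}{1673}} = -1788 + \frac{i \sqrt{5856879289793}}{1673}$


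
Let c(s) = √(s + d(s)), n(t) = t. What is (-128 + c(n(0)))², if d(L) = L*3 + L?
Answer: 16384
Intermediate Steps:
d(L) = 4*L (d(L) = 3*L + L = 4*L)
c(s) = √5*√s (c(s) = √(s + 4*s) = √(5*s) = √5*√s)
(-128 + c(n(0)))² = (-128 + √5*√0)² = (-128 + √5*0)² = (-128 + 0)² = (-128)² = 16384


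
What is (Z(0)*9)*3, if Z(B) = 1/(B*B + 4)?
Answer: 27/4 ≈ 6.7500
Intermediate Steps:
Z(B) = 1/(4 + B²) (Z(B) = 1/(B² + 4) = 1/(4 + B²))
(Z(0)*9)*3 = (9/(4 + 0²))*3 = (9/(4 + 0))*3 = (9/4)*3 = 27/4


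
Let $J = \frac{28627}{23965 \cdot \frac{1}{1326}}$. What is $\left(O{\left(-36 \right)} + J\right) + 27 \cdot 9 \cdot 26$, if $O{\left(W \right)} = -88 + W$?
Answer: $\frac{186398612}{23965} \approx 7778.0$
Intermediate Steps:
$J = \frac{37959402}{23965}$ ($J = \frac{28627}{23965 \cdot \frac{1}{1326}} = \frac{28627}{\frac{23965}{1326}} = 28627 \cdot \frac{1326}{23965} = \frac{37959402}{23965} \approx 1584.0$)
$\left(O{\left(-36 \right)} + J\right) + 27 \cdot 9 \cdot 26 = \left(\left(-88 - 36\right) + \frac{37959402}{23965}\right) + 27 \cdot 9 \cdot 26 = \left(-124 + \frac{37959402}{23965}\right) + 243 \cdot 26 = \frac{34987742}{23965} + 6318 = \frac{186398612}{23965}$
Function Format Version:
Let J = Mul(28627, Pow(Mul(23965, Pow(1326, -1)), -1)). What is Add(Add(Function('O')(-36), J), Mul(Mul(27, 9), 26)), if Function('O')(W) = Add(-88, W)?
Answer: Rational(186398612, 23965) ≈ 7778.0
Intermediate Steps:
J = Rational(37959402, 23965) (J = Mul(28627, Pow(Mul(23965, Rational(1, 1326)), -1)) = Mul(28627, Pow(Rational(23965, 1326), -1)) = Mul(28627, Rational(1326, 23965)) = Rational(37959402, 23965) ≈ 1584.0)
Add(Add(Function('O')(-36), J), Mul(Mul(27, 9), 26)) = Add(Add(Add(-88, -36), Rational(37959402, 23965)), Mul(Mul(27, 9), 26)) = Add(Add(-124, Rational(37959402, 23965)), Mul(243, 26)) = Add(Rational(34987742, 23965), 6318) = Rational(186398612, 23965)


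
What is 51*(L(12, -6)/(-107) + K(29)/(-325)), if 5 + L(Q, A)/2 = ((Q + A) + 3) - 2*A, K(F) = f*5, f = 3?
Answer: -122451/6955 ≈ -17.606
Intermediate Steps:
K(F) = 15 (K(F) = 3*5 = 15)
L(Q, A) = -4 - 2*A + 2*Q (L(Q, A) = -10 + 2*(((Q + A) + 3) - 2*A) = -10 + 2*(((A + Q) + 3) - 2*A) = -10 + 2*((3 + A + Q) - 2*A) = -10 + 2*(3 + Q - A) = -10 + (6 - 2*A + 2*Q) = -4 - 2*A + 2*Q)
51*(L(12, -6)/(-107) + K(29)/(-325)) = 51*((-4 - 2*(-6) + 2*12)/(-107) + 15/(-325)) = 51*((-4 + 12 + 24)*(-1/107) + 15*(-1/325)) = 51*(32*(-1/107) - 3/65) = 51*(-32/107 - 3/65) = 51*(-2401/6955) = -122451/6955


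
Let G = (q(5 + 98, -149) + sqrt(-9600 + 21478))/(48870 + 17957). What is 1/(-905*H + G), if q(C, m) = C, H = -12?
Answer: 48499115392121/526700467909778451 - 66827*sqrt(11878)/526700467909778451 ≈ 9.2081e-5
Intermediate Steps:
G = 103/66827 + sqrt(11878)/66827 (G = ((5 + 98) + sqrt(-9600 + 21478))/(48870 + 17957) = (103 + sqrt(11878))/66827 = (103 + sqrt(11878))*(1/66827) = 103/66827 + sqrt(11878)/66827 ≈ 0.0031722)
1/(-905*H + G) = 1/(-905*(-12) + (103/66827 + sqrt(11878)/66827)) = 1/(10860 + (103/66827 + sqrt(11878)/66827)) = 1/(725741323/66827 + sqrt(11878)/66827)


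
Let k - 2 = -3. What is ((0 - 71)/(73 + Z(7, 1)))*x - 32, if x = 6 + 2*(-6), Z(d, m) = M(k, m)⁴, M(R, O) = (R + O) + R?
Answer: -971/37 ≈ -26.243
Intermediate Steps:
k = -1 (k = 2 - 3 = -1)
M(R, O) = O + 2*R (M(R, O) = (O + R) + R = O + 2*R)
Z(d, m) = (-2 + m)⁴ (Z(d, m) = (m + 2*(-1))⁴ = (m - 2)⁴ = (-2 + m)⁴)
x = -6 (x = 6 - 12 = -6)
((0 - 71)/(73 + Z(7, 1)))*x - 32 = ((0 - 71)/(73 + (-2 + 1)⁴))*(-6) - 32 = -71/(73 + (-1)⁴)*(-6) - 32 = -71/(73 + 1)*(-6) - 32 = -71/74*(-6) - 32 = 213/37 - 32 = -971/37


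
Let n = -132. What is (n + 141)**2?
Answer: 81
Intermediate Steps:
(n + 141)**2 = (-132 + 141)**2 = 9**2 = 81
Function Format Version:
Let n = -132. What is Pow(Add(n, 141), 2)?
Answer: 81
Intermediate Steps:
Pow(Add(n, 141), 2) = Pow(Add(-132, 141), 2) = Pow(9, 2) = 81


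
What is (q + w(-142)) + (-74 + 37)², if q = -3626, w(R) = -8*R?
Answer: -1121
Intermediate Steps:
(q + w(-142)) + (-74 + 37)² = (-3626 - 8*(-142)) + (-74 + 37)² = (-3626 + 1136) + (-37)² = -2490 + 1369 = -1121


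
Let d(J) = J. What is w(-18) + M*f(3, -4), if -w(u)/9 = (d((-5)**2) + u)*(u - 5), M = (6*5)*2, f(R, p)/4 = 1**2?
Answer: 1689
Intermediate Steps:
f(R, p) = 4 (f(R, p) = 4*1**2 = 4*1 = 4)
M = 60 (M = 30*2 = 60)
w(u) = -9*(-5 + u)*(25 + u) (w(u) = -9*((-5)**2 + u)*(u - 5) = -9*(25 + u)*(-5 + u) = -9*(-5 + u)*(25 + u))
w(-18) + M*f(3, -4) = (1125 - 180*(-18) - 9*(-18)**2) + 60*4 = (1125 + 3240 - 9*324) + 240 = (1125 + 3240 - 2916) + 240 = 1449 + 240 = 1689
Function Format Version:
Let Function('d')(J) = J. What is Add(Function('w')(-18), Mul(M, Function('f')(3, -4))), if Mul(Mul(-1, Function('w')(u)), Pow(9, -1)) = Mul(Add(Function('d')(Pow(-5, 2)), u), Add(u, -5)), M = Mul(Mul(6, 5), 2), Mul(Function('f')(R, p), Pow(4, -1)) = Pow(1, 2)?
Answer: 1689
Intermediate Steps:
Function('f')(R, p) = 4 (Function('f')(R, p) = Mul(4, Pow(1, 2)) = Mul(4, 1) = 4)
M = 60 (M = Mul(30, 2) = 60)
Function('w')(u) = Mul(-9, Add(-5, u), Add(25, u)) (Function('w')(u) = Mul(-9, Mul(Add(Pow(-5, 2), u), Add(u, -5))) = Mul(-9, Mul(Add(25, u), Add(-5, u))) = Mul(-9, Mul(Add(-5, u), Add(25, u))) = Mul(-9, Add(-5, u), Add(25, u)))
Add(Function('w')(-18), Mul(M, Function('f')(3, -4))) = Add(Add(1125, Mul(-180, -18), Mul(-9, Pow(-18, 2))), Mul(60, 4)) = Add(Add(1125, 3240, Mul(-9, 324)), 240) = Add(Add(1125, 3240, -2916), 240) = Add(1449, 240) = 1689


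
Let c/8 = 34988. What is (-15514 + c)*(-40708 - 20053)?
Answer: -16064600790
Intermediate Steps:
c = 279904 (c = 8*34988 = 279904)
(-15514 + c)*(-40708 - 20053) = (-15514 + 279904)*(-40708 - 20053) = 264390*(-60761) = -16064600790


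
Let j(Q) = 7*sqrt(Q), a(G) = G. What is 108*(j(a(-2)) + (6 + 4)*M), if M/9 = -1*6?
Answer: -58320 + 756*I*sqrt(2) ≈ -58320.0 + 1069.1*I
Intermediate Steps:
M = -54 (M = 9*(-1*6) = 9*(-6) = -54)
108*(j(a(-2)) + (6 + 4)*M) = 108*(7*sqrt(-2) + (6 + 4)*(-54)) = 108*(7*(I*sqrt(2)) + 10*(-54)) = 108*(7*I*sqrt(2) - 540) = 108*(-540 + 7*I*sqrt(2)) = -58320 + 756*I*sqrt(2)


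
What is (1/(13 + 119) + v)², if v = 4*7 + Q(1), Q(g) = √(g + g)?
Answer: 13702657/17424 + 3697*√2/66 ≈ 865.64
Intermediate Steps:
Q(g) = √2*√g (Q(g) = √(2*g) = √2*√g)
v = 28 + √2 (v = 4*7 + √2*√1 = 28 + √2*1 = 28 + √2 ≈ 29.414)
(1/(13 + 119) + v)² = (1/(13 + 119) + (28 + √2))² = (1/132 + (28 + √2))² = (3697/132 + √2)²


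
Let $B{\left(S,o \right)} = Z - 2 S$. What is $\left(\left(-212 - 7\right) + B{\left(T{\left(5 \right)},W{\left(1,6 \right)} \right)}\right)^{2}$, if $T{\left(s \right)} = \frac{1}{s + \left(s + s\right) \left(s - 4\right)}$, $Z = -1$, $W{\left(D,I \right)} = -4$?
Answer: $\frac{10903204}{225} \approx 48459.0$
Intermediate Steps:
$T{\left(s \right)} = \frac{1}{s + 2 s \left(-4 + s\right)}$
$B{\left(S,o \right)} = -1 - 2 S$
$\left(\left(-212 - 7\right) + B{\left(T{\left(5 \right)},W{\left(1,6 \right)} \right)}\right)^{2} = \left(\left(-212 - 7\right) - \left(1 + 2 \frac{1}{5 \left(-7 + 2 \cdot 5\right)}\right)\right)^{2} = \left(-219 - \left(1 + 2 \frac{1}{5 \left(-7 + 10\right)}\right)\right)^{2} = \left(-219 - \left(1 + 2 \frac{1}{5 \cdot 3}\right)\right)^{2} = \left(-219 - \left(1 + 2 \cdot \frac{1}{5} \cdot \frac{1}{3}\right)\right)^{2} = \left(-219 - \frac{17}{15}\right)^{2} = \left(- \frac{3302}{15}\right)^{2} = \frac{10903204}{225}$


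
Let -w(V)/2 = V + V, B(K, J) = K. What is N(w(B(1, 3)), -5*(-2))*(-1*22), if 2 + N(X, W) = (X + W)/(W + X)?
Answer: 22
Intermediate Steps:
w(V) = -4*V (w(V) = -2*(V + V) = -4*V)
N(X, W) = -1 (N(X, W) = -2 + (X + W)/(W + X) = -2 + (W + X)/(W + X) = -2 + 1 = -1)
N(w(B(1, 3)), -5*(-2))*(-1*22) = -(-1)*22 = -1*(-22) = 22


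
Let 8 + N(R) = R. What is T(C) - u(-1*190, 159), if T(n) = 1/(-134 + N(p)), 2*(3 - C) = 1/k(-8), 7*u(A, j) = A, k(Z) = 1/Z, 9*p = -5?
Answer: 243707/8981 ≈ 27.136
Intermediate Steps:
p = -5/9 (p = (1/9)*(-5) = -5/9 ≈ -0.55556)
u(A, j) = A/7
N(R) = -8 + R
C = 7 (C = 3 - 1/(2*(1/(-8))) = 3 - 1/(2*(-1/8)) = 3 - 1/2*(-8) = 3 + 4 = 7)
T(n) = -9/1283 (T(n) = 1/(-134 + (-8 - 5/9)) = 1/(-134 - 77/9) = 1/(-1283/9) = -9/1283)
T(C) - u(-1*190, 159) = -9/1283 - (-1*190)/7 = -9/1283 - (-190)/7 = -9/1283 - 1*(-190/7) = -9/1283 + 190/7 = 243707/8981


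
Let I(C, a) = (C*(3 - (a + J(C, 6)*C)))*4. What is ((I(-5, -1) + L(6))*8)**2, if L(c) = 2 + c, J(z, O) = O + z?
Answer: 1893376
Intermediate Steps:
I(C, a) = 4*C*(3 - a - C*(6 + C)) (I(C, a) = (C*(3 - (a + (6 + C)*C)))*4 = (C*(3 - (a + C*(6 + C))))*4 = (C*(3 + (-a - C*(6 + C))))*4 = (C*(3 - a - C*(6 + C)))*4 = 4*C*(3 - a - C*(6 + C)))
((I(-5, -1) + L(6))*8)**2 = ((-4*(-5)*(-3 - 1 - 5*(6 - 5)) + (2 + 6))*8)**2 = ((-4*(-5)*(-3 - 1 - 5*1) + 8)*8)**2 = ((-4*(-5)*(-3 - 1 - 5) + 8)*8)**2 = ((-4*(-5)*(-9) + 8)*8)**2 = ((-180 + 8)*8)**2 = (-172*8)**2 = (-1376)**2 = 1893376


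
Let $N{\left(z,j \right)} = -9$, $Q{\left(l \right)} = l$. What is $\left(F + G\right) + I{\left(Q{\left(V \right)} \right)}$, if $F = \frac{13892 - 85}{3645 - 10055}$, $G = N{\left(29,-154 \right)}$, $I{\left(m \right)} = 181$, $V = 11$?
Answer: $\frac{1088713}{6410} \approx 169.85$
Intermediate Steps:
$G = -9$
$F = - \frac{13807}{6410}$ ($F = \frac{13807}{-6410} = 13807 \left(- \frac{1}{6410}\right) = - \frac{13807}{6410} \approx -2.154$)
$\left(F + G\right) + I{\left(Q{\left(V \right)} \right)} = \left(- \frac{13807}{6410} - 9\right) + 181 = - \frac{71497}{6410} + 181 = \frac{1088713}{6410}$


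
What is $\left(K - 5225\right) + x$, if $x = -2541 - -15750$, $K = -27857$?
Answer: $-19873$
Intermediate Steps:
$x = 13209$ ($x = -2541 + 15750 = 13209$)
$\left(K - 5225\right) + x = \left(-27857 - 5225\right) + 13209 = -33082 + 13209 = -19873$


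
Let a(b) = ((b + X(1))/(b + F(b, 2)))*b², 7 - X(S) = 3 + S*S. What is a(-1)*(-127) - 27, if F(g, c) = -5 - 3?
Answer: 11/9 ≈ 1.2222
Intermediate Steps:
F(g, c) = -8
X(S) = 4 - S² (X(S) = 7 - (3 + S*S) = 7 - (3 + S²) = 7 + (-3 - S²) = 4 - S²)
a(b) = b²*(3 + b)/(-8 + b) (a(b) = ((b + (4 - 1*1²))/(b - 8))*b² = ((b + (4 - 1*1))/(-8 + b))*b² = ((b + (4 - 1))/(-8 + b))*b² = ((b + 3)/(-8 + b))*b² = ((3 + b)/(-8 + b))*b² = b²*(3 + b)/(-8 + b))
a(-1)*(-127) - 27 = ((-1)²*(3 - 1)/(-8 - 1))*(-127) - 27 = (1*2/(-9))*(-127) - 27 = (1*(-⅑)*2)*(-127) - 27 = -2/9*(-127) - 27 = 254/9 - 27 = 11/9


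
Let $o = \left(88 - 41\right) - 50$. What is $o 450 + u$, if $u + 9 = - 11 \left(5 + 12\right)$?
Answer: $-1546$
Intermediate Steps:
$u = -196$ ($u = -9 - 11 \left(5 + 12\right) = -9 - 187 = -196$)
$o = -3$ ($o = 47 - 50 = -3$)
$o 450 + u = \left(-3\right) 450 - 196 = -1350 - 196 = -1546$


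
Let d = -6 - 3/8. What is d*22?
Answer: -561/4 ≈ -140.25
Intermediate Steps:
d = -51/8 (d = -6 - 3*⅛ = -6 - 3/8 = -51/8 ≈ -6.3750)
d*22 = -51/8*22 = -561/4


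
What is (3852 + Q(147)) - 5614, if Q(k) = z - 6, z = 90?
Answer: -1678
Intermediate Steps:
Q(k) = 84 (Q(k) = 90 - 6 = 84)
(3852 + Q(147)) - 5614 = (3852 + 84) - 5614 = 3936 - 5614 = -1678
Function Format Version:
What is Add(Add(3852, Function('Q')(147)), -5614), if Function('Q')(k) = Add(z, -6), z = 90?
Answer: -1678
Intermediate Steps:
Function('Q')(k) = 84 (Function('Q')(k) = Add(90, -6) = 84)
Add(Add(3852, Function('Q')(147)), -5614) = Add(Add(3852, 84), -5614) = Add(3936, -5614) = -1678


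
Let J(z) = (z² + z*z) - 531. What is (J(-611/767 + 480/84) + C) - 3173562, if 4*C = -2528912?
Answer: -649232116727/170569 ≈ -3.8063e+6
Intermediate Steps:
J(z) = -531 + 2*z² (J(z) = (z² + z²) - 531 = 2*z² - 531 = -531 + 2*z²)
C = -632228 (C = (¼)*(-2528912) = -632228)
(J(-611/767 + 480/84) + C) - 3173562 = ((-531 + 2*(-611/767 + 480/84)²) - 632228) - 3173562 = ((-531 + 2*(-611*1/767 + 480*(1/84))²) - 632228) - 3173562 = ((-531 + 2*(-47/59 + 40/7)²) - 632228) - 3173562 = ((-531 + 2*(2031/413)²) - 632228) - 3173562 = ((-531 + 2*(4124961/170569)) - 632228) - 3173562 = ((-531 + 8249922/170569) - 632228) - 3173562 = (-82322217/170569 - 632228) - 3173562 = -107920819949/170569 - 3173562 = -649232116727/170569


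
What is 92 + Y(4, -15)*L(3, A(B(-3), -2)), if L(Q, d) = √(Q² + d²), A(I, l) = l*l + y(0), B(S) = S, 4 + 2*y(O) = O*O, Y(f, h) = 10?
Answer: 92 + 10*√13 ≈ 128.06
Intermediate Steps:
y(O) = -2 + O²/2 (y(O) = -2 + (O*O)/2 = -2 + O²/2)
A(I, l) = -2 + l² (A(I, l) = l*l + (-2 + (½)*0²) = l² + (-2 + (½)*0) = l² + (-2 + 0) = l² - 2 = -2 + l²)
92 + Y(4, -15)*L(3, A(B(-3), -2)) = 92 + 10*√(3² + (-2 + (-2)²)²) = 92 + 10*√(9 + (-2 + 4)²) = 92 + 10*√(9 + 2²) = 92 + 10*√(9 + 4) = 92 + 10*√13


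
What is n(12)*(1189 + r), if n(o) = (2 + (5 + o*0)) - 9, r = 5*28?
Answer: -2658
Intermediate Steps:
r = 140
n(o) = -2 (n(o) = (2 + (5 + 0)) - 9 = (2 + 5) - 9 = 7 - 9 = -2)
n(12)*(1189 + r) = -2*(1189 + 140) = -2*1329 = -2658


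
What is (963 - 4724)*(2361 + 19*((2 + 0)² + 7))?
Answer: -9665770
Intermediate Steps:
(963 - 4724)*(2361 + 19*((2 + 0)² + 7)) = -3761*(2361 + 19*(2² + 7)) = -3761*(2361 + 19*(4 + 7)) = -3761*(2361 + 19*11) = -3761*(2361 + 209) = -3761*2570 = -9665770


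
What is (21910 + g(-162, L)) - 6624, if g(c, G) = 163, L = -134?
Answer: 15449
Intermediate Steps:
(21910 + g(-162, L)) - 6624 = (21910 + 163) - 6624 = 22073 - 6624 = 15449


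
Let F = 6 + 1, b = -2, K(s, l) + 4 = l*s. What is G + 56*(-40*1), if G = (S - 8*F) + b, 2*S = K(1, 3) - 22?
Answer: -4619/2 ≈ -2309.5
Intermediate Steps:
K(s, l) = -4 + l*s
F = 7
S = -23/2 (S = ((-4 + 3*1) - 22)/2 = ((-4 + 3) - 22)/2 = (-1 - 22)/2 = (½)*(-23) = -23/2 ≈ -11.500)
G = -139/2 (G = (-23/2 - 8*7) - 2 = (-23/2 - 56) - 2 = -135/2 - 2 = -139/2 ≈ -69.500)
G + 56*(-40*1) = -139/2 + 56*(-40*1) = -139/2 + 56*(-40) = -139/2 - 2240 = -4619/2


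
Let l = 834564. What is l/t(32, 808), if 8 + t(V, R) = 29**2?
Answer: 49092/49 ≈ 1001.9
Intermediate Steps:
t(V, R) = 833 (t(V, R) = -8 + 29**2 = -8 + 841 = 833)
l/t(32, 808) = 834564/833 = 834564*(1/833) = 49092/49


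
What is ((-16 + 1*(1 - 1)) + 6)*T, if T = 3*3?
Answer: -90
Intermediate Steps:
T = 9
((-16 + 1*(1 - 1)) + 6)*T = ((-16 + 1*(1 - 1)) + 6)*9 = ((-16 + 1*0) + 6)*9 = ((-16 + 0) + 6)*9 = (-16 + 6)*9 = -10*9 = -90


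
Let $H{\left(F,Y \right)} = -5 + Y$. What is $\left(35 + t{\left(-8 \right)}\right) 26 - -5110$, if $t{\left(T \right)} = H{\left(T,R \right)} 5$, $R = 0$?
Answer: $5370$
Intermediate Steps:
$t{\left(T \right)} = -25$ ($t{\left(T \right)} = \left(-5 + 0\right) 5 = \left(-5\right) 5 = -25$)
$\left(35 + t{\left(-8 \right)}\right) 26 - -5110 = \left(35 - 25\right) 26 - -5110 = 10 \cdot 26 + 5110 = 260 + 5110 = 5370$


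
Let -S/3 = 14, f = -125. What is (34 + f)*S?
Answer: 3822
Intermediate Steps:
S = -42 (S = -3*14 = -42)
(34 + f)*S = (34 - 125)*(-42) = -91*(-42) = 3822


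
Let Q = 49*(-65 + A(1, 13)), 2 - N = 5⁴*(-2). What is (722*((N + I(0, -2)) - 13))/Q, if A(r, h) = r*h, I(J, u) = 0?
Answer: -63897/182 ≈ -351.08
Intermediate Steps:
A(r, h) = h*r
N = 1252 (N = 2 - 5⁴*(-2) = 2 - 625*(-2) = 2 - 1*(-1250) = 2 + 1250 = 1252)
Q = -2548 (Q = 49*(-65 + 13*1) = 49*(-65 + 13) = 49*(-52) = -2548)
(722*((N + I(0, -2)) - 13))/Q = (722*((1252 + 0) - 13))/(-2548) = (722*(1252 - 13))*(-1/2548) = (722*1239)*(-1/2548) = 894558*(-1/2548) = -63897/182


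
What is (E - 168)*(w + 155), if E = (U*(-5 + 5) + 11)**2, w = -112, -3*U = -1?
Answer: -2021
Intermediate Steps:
U = 1/3 (U = -1/3*(-1) = 1/3 ≈ 0.33333)
E = 121 (E = ((-5 + 5)/3 + 11)**2 = ((1/3)*0 + 11)**2 = (0 + 11)**2 = 11**2 = 121)
(E - 168)*(w + 155) = (121 - 168)*(-112 + 155) = -47*43 = -2021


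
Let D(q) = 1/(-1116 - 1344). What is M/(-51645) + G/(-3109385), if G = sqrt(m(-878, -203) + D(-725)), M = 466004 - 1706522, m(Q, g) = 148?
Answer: 413506/17215 - sqrt(223908585)/3824543550 ≈ 24.020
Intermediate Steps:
D(q) = -1/2460 (D(q) = 1/(-2460) = -1/2460)
M = -1240518
G = sqrt(223908585)/1230 (G = sqrt(148 - 1/2460) = sqrt(364079/2460) = sqrt(223908585)/1230 ≈ 12.166)
M/(-51645) + G/(-3109385) = -1240518/(-51645) + (sqrt(223908585)/1230)/(-3109385) = -1240518*(-1/51645) + (sqrt(223908585)/1230)*(-1/3109385) = 413506/17215 - sqrt(223908585)/3824543550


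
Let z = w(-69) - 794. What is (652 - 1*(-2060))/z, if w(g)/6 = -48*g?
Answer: 1356/9539 ≈ 0.14215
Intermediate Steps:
w(g) = -288*g (w(g) = 6*(-48*g) = -288*g)
z = 19078 (z = -288*(-69) - 794 = 19872 - 794 = 19078)
(652 - 1*(-2060))/z = (652 - 1*(-2060))/19078 = (652 + 2060)*(1/19078) = 2712*(1/19078) = 1356/9539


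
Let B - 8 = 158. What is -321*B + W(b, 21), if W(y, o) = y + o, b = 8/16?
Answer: -106529/2 ≈ -53265.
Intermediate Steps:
B = 166 (B = 8 + 158 = 166)
b = ½ (b = 8*(1/16) = ½ ≈ 0.50000)
W(y, o) = o + y
-321*B + W(b, 21) = -321*166 + (21 + ½) = -53286 + 43/2 = -106529/2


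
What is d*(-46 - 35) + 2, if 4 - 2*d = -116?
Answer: -4858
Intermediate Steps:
d = 60 (d = 2 - ½*(-116) = 2 + 58 = 60)
d*(-46 - 35) + 2 = 60*(-46 - 35) + 2 = 60*(-81) + 2 = -4860 + 2 = -4858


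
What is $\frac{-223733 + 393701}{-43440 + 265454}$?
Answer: $\frac{84984}{111007} \approx 0.76557$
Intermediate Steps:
$\frac{-223733 + 393701}{-43440 + 265454} = \frac{169968}{222014} = 169968 \cdot \frac{1}{222014} = \frac{84984}{111007}$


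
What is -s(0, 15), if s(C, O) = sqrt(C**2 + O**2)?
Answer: -15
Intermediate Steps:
-s(0, 15) = -sqrt(0**2 + 15**2) = -sqrt(0 + 225) = -sqrt(225) = -1*15 = -15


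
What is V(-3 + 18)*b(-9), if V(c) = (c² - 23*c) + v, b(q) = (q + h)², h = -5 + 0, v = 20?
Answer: -19600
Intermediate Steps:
h = -5
b(q) = (-5 + q)² (b(q) = (q - 5)² = (-5 + q)²)
V(c) = 20 + c² - 23*c (V(c) = (c² - 23*c) + 20 = 20 + c² - 23*c)
V(-3 + 18)*b(-9) = (20 + (-3 + 18)² - 23*(-3 + 18))*(-5 - 9)² = (20 + 15² - 23*15)*(-14)² = (20 + 225 - 345)*196 = -100*196 = -19600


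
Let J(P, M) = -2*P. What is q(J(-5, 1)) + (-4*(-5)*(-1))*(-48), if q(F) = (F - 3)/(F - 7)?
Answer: 2887/3 ≈ 962.33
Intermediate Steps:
q(F) = (-3 + F)/(-7 + F)
q(J(-5, 1)) + (-4*(-5)*(-1))*(-48) = (-3 - 2*(-5))/(-7 - 2*(-5)) + (-4*(-5)*(-1))*(-48) = (-3 + 10)/(-7 + 10) + (20*(-1))*(-48) = 7/3 - 20*(-48) = (1/3)*7 + 960 = 7/3 + 960 = 2887/3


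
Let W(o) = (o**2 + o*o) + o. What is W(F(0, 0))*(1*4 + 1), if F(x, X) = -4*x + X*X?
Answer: 0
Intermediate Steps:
F(x, X) = X**2 - 4*x (F(x, X) = -4*x + X**2 = X**2 - 4*x)
W(o) = o + 2*o**2 (W(o) = (o**2 + o**2) + o = 2*o**2 + o = o + 2*o**2)
W(F(0, 0))*(1*4 + 1) = ((0**2 - 4*0)*(1 + 2*(0**2 - 4*0)))*(1*4 + 1) = ((0 + 0)*(1 + 2*(0 + 0)))*(4 + 1) = (0*(1 + 2*0))*5 = (0*(1 + 0))*5 = (0*1)*5 = 0*5 = 0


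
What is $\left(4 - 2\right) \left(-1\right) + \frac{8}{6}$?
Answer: $- \frac{2}{3} \approx -0.66667$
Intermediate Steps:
$\left(4 - 2\right) \left(-1\right) + \frac{8}{6} = \left(4 - 2\right) \left(-1\right) + 8 \cdot \frac{1}{6} = 2 \left(-1\right) + \frac{4}{3} = -2 + \frac{4}{3} = - \frac{2}{3}$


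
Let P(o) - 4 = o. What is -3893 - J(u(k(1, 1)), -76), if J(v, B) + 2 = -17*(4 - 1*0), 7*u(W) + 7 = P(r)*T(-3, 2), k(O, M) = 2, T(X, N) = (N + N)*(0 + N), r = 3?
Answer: -3823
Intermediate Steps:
T(X, N) = 2*N² (T(X, N) = (2*N)*N = 2*N²)
P(o) = 4 + o
u(W) = 7 (u(W) = -1 + ((4 + 3)*(2*2²))/7 = -1 + (7*(2*4))/7 = -1 + (7*8)/7 = -1 + (⅐)*56 = -1 + 8 = 7)
J(v, B) = -70 (J(v, B) = -2 - 17*(4 - 1*0) = -2 - 17*(4 + 0) = -2 - 17*4 = -2 - 68 = -70)
-3893 - J(u(k(1, 1)), -76) = -3893 - 1*(-70) = -3893 + 70 = -3823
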